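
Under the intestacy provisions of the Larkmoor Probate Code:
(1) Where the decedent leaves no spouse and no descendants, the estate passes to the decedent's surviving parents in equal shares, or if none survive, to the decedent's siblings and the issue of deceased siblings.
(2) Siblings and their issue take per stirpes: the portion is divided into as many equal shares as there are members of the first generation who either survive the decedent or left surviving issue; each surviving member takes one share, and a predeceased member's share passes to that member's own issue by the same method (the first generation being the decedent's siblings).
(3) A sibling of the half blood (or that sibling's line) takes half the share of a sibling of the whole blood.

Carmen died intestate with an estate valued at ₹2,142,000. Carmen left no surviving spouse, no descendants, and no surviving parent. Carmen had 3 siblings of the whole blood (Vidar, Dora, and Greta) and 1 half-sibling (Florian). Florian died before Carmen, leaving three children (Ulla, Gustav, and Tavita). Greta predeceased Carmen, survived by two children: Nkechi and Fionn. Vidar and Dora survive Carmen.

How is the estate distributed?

Vidar: ₹612,000; Ulla: ₹102,000; Gustav: ₹102,000; Tavita: ₹102,000; Dora: ₹612,000; Nkechi: ₹306,000; Fionn: ₹306,000

The entire ₹2,142,000 passes to the siblings and their issue.
Counting each half-blood sibling's line as half a unit, there are 7/2 units in ₹2,142,000, so one unit is ₹612,000. Whole-blood lines (Vidar, Dora, and Greta) take ₹612,000 each; half-blood lines (Florian) take ₹306,000 each.
Florian's share (₹306,000) is divided into 3 shares of ₹102,000: Ulla, Gustav, and Tavita each take ₹102,000.
Greta's share (₹612,000) is divided into 2 shares of ₹306,000: Nkechi and Fionn each take ₹306,000.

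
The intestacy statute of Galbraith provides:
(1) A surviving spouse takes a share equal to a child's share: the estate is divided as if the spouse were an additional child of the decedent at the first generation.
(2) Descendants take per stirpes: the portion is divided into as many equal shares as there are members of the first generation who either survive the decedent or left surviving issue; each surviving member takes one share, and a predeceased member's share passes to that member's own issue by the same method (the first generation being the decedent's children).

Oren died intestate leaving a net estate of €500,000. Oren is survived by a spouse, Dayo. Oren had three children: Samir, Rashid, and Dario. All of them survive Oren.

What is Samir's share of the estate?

The spouse counts as an additional share at the children's level, so there are 4 primary shares of €125,000. Dayo takes one such share (€125,000).
The children's combined portion (€375,000) is divided into 3 shares of €125,000: Samir, Rashid, and Dario each take €125,000.

Samir receives €125,000.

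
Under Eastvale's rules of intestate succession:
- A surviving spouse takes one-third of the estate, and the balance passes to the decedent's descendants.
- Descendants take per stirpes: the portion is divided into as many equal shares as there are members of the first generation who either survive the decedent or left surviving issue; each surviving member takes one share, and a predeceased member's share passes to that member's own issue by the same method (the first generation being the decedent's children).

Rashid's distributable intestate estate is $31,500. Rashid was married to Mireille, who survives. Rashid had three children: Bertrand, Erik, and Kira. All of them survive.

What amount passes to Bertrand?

Mireille takes one-third of $31,500 = $10,500. The remaining $21,000 passes to the descendants.
The descendants' portion ($21,000) is divided into 3 shares of $7,000: Bertrand, Erik, and Kira each take $7,000.

Bertrand receives $7,000.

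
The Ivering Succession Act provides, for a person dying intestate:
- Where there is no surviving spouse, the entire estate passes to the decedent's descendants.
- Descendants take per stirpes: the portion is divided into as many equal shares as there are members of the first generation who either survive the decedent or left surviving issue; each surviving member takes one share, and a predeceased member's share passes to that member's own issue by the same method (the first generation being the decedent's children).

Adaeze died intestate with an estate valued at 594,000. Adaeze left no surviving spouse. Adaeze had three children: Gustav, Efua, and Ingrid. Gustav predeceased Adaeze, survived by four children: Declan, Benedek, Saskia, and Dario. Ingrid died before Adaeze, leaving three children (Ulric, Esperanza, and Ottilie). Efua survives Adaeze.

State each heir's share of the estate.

Declan: 49,500; Benedek: 49,500; Saskia: 49,500; Dario: 49,500; Efua: 198,000; Ulric: 66,000; Esperanza: 66,000; Ottilie: 66,000

The entire 594,000 passes to the descendants.
That amount (594,000) is divided into 3 shares of 198,000: Efua takes 198,000; Gustav's 198,000 share passes to Gustav's issue; Ingrid's 198,000 share passes to Ingrid's issue.
Gustav's share (198,000) is divided into 4 shares of 49,500: Declan, Benedek, Saskia, and Dario each take 49,500.
Ingrid's share (198,000) is divided into 3 shares of 66,000: Ulric, Esperanza, and Ottilie each take 66,000.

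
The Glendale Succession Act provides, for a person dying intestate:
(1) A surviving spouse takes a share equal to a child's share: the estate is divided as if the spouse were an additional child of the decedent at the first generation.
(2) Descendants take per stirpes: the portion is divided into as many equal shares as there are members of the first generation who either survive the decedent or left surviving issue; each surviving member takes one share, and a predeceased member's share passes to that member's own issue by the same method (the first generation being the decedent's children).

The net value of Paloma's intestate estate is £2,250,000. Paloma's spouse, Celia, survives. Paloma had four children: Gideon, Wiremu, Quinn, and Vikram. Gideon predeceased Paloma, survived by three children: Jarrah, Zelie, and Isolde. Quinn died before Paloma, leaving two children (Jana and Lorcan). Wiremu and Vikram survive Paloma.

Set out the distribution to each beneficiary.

The spouse counts as an additional share at the children's level, so there are 5 primary shares of £450,000. Celia takes one such share (£450,000).
The children's combined portion (£1,800,000) is divided into 4 shares of £450,000: Wiremu and Vikram each take £450,000; Gideon's £450,000 share passes to Gideon's issue; Quinn's £450,000 share passes to Quinn's issue.
Gideon's share (£450,000) is divided into 3 shares of £150,000: Jarrah, Zelie, and Isolde each take £150,000.
Quinn's share (£450,000) is divided into 2 shares of £225,000: Jana and Lorcan each take £225,000.

Celia: £450,000; Jarrah: £150,000; Zelie: £150,000; Isolde: £150,000; Wiremu: £450,000; Jana: £225,000; Lorcan: £225,000; Vikram: £450,000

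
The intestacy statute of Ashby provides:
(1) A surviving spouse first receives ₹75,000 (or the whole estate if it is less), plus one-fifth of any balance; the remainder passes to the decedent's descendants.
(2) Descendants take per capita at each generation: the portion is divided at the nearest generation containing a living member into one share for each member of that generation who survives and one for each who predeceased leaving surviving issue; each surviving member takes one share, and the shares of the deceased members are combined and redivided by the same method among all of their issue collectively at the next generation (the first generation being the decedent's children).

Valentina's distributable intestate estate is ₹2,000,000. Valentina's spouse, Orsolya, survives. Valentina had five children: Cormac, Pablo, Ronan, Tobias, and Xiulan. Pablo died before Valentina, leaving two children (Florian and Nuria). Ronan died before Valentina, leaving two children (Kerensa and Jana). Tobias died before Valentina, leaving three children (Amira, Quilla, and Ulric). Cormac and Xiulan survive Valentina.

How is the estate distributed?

Orsolya first takes ₹75,000, leaving a balance of ₹1,925,000. Orsolya then takes one-fifth of the balance (₹385,000), for a total of ₹460,000. The remaining ₹1,540,000 passes to the descendants.
The descendants' portion (₹1,540,000) is divided at the children's generation into 5 shares of ₹308,000. Cormac and Xiulan each take ₹308,000. The 3 shares of the deceased (Pablo, Ronan, and Tobias) are combined into a pool of ₹924,000.
That pool (₹924,000) is divided at the grandchildren's generation equally among Florian, Nuria, Kerensa, Jana, Amira, Quilla, and Ulric: ₹132,000 each.

Orsolya: ₹460,000; Cormac: ₹308,000; Florian: ₹132,000; Nuria: ₹132,000; Kerensa: ₹132,000; Jana: ₹132,000; Amira: ₹132,000; Quilla: ₹132,000; Ulric: ₹132,000; Xiulan: ₹308,000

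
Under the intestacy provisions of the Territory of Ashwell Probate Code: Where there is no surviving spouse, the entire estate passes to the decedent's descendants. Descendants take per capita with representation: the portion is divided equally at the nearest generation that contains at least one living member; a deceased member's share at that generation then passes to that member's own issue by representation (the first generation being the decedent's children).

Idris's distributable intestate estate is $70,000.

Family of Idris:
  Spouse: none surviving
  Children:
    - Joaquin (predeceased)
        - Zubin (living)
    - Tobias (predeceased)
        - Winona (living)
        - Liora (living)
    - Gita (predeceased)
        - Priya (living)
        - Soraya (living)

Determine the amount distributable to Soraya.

The entire $70,000 passes to the descendants.
No child survives, so the initial division is made at the grandchildren's generation.
That amount ($70,000) is divided into 5 shares of $14,000: Zubin, Winona, Liora, Priya, and Soraya each take $14,000.

Soraya receives $14,000.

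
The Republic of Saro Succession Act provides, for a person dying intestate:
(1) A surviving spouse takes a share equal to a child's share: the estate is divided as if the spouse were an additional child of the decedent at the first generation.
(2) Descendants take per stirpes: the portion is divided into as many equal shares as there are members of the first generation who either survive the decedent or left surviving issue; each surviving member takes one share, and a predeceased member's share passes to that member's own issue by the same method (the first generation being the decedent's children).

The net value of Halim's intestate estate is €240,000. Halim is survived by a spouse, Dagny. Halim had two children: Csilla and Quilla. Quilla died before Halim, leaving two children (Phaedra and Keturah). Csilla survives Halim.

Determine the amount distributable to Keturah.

The spouse counts as an additional share at the children's level, so there are 3 primary shares of €80,000. Dagny takes one such share (€80,000).
The children's combined portion (€160,000) is divided into 2 shares of €80,000: Csilla takes €80,000; Quilla's €80,000 share passes to Quilla's issue.
Quilla's share (€80,000) is divided into 2 shares of €40,000: Phaedra and Keturah each take €40,000.

Keturah receives €40,000.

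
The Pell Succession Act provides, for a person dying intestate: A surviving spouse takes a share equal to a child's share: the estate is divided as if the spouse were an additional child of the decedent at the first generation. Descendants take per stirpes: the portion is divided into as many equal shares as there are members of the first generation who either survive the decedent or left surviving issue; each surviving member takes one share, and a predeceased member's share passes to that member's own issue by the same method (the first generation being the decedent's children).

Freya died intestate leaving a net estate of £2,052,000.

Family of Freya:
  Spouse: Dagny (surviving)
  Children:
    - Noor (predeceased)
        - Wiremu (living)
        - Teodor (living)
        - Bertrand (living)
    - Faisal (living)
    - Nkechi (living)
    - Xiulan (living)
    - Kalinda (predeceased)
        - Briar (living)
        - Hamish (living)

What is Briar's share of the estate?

The spouse counts as an additional share at the children's level, so there are 6 primary shares of £342,000. Dagny takes one such share (£342,000).
The children's combined portion (£1,710,000) is divided into 5 shares of £342,000: Faisal, Nkechi, and Xiulan each take £342,000; Noor's £342,000 share passes to Noor's issue; Kalinda's £342,000 share passes to Kalinda's issue.
Noor's share (£342,000) is divided into 3 shares of £114,000: Wiremu, Teodor, and Bertrand each take £114,000.
Kalinda's share (£342,000) is divided into 2 shares of £171,000: Briar and Hamish each take £171,000.

Briar receives £171,000.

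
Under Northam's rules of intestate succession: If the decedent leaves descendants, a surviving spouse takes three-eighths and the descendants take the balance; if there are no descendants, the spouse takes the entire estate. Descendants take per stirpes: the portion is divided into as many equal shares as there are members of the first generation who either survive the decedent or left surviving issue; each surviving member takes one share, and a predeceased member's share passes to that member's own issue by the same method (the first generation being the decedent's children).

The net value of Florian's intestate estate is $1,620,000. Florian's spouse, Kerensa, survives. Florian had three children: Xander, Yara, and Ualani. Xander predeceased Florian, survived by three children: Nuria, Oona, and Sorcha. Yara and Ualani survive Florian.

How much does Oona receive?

Kerensa takes three-eighths of $1,620,000 = $607,500. The remaining $1,012,500 passes to the descendants.
The descendants' portion ($1,012,500) is divided into 3 shares of $337,500: Yara and Ualani each take $337,500; Xander's $337,500 share passes to Xander's issue.
Xander's share ($337,500) is divided into 3 shares of $112,500: Nuria, Oona, and Sorcha each take $112,500.

Oona receives $112,500.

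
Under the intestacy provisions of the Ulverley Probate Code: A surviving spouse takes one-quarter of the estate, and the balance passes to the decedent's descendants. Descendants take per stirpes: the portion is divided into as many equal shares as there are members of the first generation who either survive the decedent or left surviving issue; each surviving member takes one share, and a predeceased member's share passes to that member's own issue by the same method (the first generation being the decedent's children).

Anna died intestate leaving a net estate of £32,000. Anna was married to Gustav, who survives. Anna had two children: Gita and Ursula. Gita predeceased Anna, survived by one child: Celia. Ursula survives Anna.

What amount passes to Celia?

Gustav takes one-quarter of £32,000 = £8,000. The remaining £24,000 passes to the descendants.
The descendants' portion (£24,000) is divided into 2 shares of £12,000: Ursula takes £12,000; Gita's £12,000 share passes to Gita's issue.
Gita's share (£12,000) passes entirely to Celia.

Celia receives £12,000.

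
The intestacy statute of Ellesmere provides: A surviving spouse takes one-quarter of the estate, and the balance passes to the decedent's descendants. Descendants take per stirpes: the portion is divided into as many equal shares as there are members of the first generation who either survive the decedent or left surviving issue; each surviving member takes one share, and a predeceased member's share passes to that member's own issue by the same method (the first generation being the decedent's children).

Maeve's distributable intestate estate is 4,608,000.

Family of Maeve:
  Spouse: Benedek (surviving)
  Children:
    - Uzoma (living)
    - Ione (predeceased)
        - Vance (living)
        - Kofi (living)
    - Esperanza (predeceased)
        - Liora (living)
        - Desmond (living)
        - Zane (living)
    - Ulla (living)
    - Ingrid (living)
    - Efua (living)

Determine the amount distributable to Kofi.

Benedek takes one-quarter of 4,608,000 = 1,152,000. The remaining 3,456,000 passes to the descendants.
The descendants' portion (3,456,000) is divided into 6 shares of 576,000: Uzoma, Ulla, Ingrid, and Efua each take 576,000; Ione's 576,000 share passes to Ione's issue; Esperanza's 576,000 share passes to Esperanza's issue.
Ione's share (576,000) is divided into 2 shares of 288,000: Vance and Kofi each take 288,000.
Esperanza's share (576,000) is divided into 3 shares of 192,000: Liora, Desmond, and Zane each take 192,000.

Kofi receives 288,000.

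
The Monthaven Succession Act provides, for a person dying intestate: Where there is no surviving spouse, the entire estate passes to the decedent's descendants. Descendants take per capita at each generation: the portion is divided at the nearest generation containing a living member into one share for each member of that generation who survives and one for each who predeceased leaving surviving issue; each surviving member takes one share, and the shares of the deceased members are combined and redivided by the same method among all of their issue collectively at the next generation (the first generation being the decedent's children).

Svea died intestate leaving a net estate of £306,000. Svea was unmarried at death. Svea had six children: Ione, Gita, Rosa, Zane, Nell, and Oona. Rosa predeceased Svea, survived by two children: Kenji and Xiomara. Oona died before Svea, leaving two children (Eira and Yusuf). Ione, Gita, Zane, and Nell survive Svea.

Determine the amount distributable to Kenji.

Kenji receives £25,500.

The entire £306,000 passes to the descendants.
That amount (£306,000) is divided at the children's generation into 6 shares of £51,000. Ione, Gita, Zane, and Nell each take £51,000. The 2 shares of the deceased (Rosa and Oona) are combined into a pool of £102,000.
That pool (£102,000) is divided at the grandchildren's generation equally among Kenji, Xiomara, Eira, and Yusuf: £25,500 each.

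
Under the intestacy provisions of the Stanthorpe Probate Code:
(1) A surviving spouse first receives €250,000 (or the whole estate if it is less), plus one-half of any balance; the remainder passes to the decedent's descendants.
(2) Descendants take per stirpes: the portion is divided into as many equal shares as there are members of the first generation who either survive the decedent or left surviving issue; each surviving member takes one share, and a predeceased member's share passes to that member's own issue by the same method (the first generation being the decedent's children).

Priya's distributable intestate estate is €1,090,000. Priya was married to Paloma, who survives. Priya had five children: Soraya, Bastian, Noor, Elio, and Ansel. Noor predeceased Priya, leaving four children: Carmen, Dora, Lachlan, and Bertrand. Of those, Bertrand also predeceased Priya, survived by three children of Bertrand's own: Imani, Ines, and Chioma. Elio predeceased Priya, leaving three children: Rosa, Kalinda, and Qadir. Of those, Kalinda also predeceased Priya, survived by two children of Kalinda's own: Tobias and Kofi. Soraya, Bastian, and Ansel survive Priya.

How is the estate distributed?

Paloma: €670,000; Soraya: €84,000; Bastian: €84,000; Carmen: €21,000; Dora: €21,000; Lachlan: €21,000; Imani: €7,000; Ines: €7,000; Chioma: €7,000; Rosa: €28,000; Tobias: €14,000; Kofi: €14,000; Qadir: €28,000; Ansel: €84,000

Paloma first takes €250,000, leaving a balance of €840,000. Paloma then takes one-half of the balance (€420,000), for a total of €670,000. The remaining €420,000 passes to the descendants.
The descendants' portion (€420,000) is divided into 5 shares of €84,000: Soraya, Bastian, and Ansel each take €84,000; Noor's €84,000 share passes to Noor's issue; Elio's €84,000 share passes to Elio's issue.
Noor's share (€84,000) is divided into 4 shares of €21,000: Carmen, Dora, and Lachlan each take €21,000; Bertrand's €21,000 share passes to Bertrand's issue.
Bertrand's share (€21,000) is divided into 3 shares of €7,000: Imani, Ines, and Chioma each take €7,000.
Elio's share (€84,000) is divided into 3 shares of €28,000: Rosa and Qadir each take €28,000; Kalinda's €28,000 share passes to Kalinda's issue.
Kalinda's share (€28,000) is divided into 2 shares of €14,000: Tobias and Kofi each take €14,000.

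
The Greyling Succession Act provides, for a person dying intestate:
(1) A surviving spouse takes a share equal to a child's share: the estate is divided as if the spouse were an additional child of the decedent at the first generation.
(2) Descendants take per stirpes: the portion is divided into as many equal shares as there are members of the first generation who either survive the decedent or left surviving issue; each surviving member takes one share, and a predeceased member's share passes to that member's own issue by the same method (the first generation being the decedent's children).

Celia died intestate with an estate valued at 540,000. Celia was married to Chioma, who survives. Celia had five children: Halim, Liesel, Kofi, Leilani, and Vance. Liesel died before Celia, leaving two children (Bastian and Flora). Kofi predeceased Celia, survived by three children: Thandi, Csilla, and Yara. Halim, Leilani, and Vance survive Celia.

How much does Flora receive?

Flora receives 45,000.

The spouse counts as an additional share at the children's level, so there are 6 primary shares of 90,000. Chioma takes one such share (90,000).
The children's combined portion (450,000) is divided into 5 shares of 90,000: Halim, Leilani, and Vance each take 90,000; Liesel's 90,000 share passes to Liesel's issue; Kofi's 90,000 share passes to Kofi's issue.
Liesel's share (90,000) is divided into 2 shares of 45,000: Bastian and Flora each take 45,000.
Kofi's share (90,000) is divided into 3 shares of 30,000: Thandi, Csilla, and Yara each take 30,000.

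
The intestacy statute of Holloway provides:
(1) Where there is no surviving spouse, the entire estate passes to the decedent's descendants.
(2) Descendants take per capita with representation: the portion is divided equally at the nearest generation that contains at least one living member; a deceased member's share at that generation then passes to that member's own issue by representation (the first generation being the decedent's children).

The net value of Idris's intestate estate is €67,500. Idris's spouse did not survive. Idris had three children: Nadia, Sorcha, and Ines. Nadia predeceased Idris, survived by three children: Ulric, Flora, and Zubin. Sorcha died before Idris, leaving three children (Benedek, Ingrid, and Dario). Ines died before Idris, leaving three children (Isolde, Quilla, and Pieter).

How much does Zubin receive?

The entire €67,500 passes to the descendants.
No child survives, so the initial division is made at the grandchildren's generation.
That amount (€67,500) is divided into 9 shares of €7,500: Ulric, Flora, Zubin, Benedek, Ingrid, Dario, Isolde, Quilla, and Pieter each take €7,500.

Zubin receives €7,500.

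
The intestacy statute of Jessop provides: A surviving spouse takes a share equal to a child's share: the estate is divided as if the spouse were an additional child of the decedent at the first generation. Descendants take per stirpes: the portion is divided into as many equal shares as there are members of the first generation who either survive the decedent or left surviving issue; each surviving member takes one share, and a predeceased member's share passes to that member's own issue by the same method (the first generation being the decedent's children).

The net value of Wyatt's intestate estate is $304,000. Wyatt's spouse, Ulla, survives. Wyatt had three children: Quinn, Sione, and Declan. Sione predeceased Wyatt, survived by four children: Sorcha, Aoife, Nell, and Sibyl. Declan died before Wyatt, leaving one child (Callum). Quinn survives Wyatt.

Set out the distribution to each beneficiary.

Ulla: $76,000; Quinn: $76,000; Sorcha: $19,000; Aoife: $19,000; Nell: $19,000; Sibyl: $19,000; Callum: $76,000

The spouse counts as an additional share at the children's level, so there are 4 primary shares of $76,000. Ulla takes one such share ($76,000).
The children's combined portion ($228,000) is divided into 3 shares of $76,000: Quinn takes $76,000; Sione's $76,000 share passes to Sione's issue; Declan's $76,000 share passes to Declan's issue.
Sione's share ($76,000) is divided into 4 shares of $19,000: Sorcha, Aoife, Nell, and Sibyl each take $19,000.
Declan's share ($76,000) passes entirely to Callum.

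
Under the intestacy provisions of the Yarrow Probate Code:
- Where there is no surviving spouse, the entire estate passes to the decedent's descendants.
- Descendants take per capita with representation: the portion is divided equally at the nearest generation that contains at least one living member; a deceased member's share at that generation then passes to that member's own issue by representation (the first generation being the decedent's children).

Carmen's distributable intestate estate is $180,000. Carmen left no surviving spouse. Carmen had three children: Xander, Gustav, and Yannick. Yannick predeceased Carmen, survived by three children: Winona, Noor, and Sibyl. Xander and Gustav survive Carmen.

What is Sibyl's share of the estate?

The entire $180,000 passes to the descendants.
That amount ($180,000) is divided into 3 shares of $60,000: Xander and Gustav each take $60,000; Yannick's $60,000 share passes to Yannick's issue.
Yannick's share ($60,000) is divided into 3 shares of $20,000: Winona, Noor, and Sibyl each take $20,000.

Sibyl receives $20,000.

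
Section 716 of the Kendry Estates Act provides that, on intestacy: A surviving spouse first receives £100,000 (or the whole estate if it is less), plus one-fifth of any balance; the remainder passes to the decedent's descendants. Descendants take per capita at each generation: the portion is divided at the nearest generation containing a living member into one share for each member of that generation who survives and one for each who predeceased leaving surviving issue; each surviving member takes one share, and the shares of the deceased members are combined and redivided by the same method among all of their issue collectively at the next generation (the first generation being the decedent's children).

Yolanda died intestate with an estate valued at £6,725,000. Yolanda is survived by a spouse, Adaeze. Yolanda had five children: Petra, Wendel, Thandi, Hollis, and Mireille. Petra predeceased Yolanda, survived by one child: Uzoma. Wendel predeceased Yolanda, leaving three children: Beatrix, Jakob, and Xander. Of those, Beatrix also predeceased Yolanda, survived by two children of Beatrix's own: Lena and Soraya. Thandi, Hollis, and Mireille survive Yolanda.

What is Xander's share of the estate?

Adaeze first takes £100,000, leaving a balance of £6,625,000. Adaeze then takes one-fifth of the balance (£1,325,000), for a total of £1,425,000. The remaining £5,300,000 passes to the descendants.
The descendants' portion (£5,300,000) is divided at the children's generation into 5 shares of £1,060,000. Thandi, Hollis, and Mireille each take £1,060,000. The 2 shares of the deceased (Petra and Wendel) are combined into a pool of £2,120,000.
That pool (£2,120,000) is divided at the grandchildren's generation into 4 shares of £530,000. Uzoma, Jakob, and Xander each take £530,000. The remaining share for the deceased Beatrix (£530,000) is carried to the next generation.
That pool (£530,000) is divided at the great-grandchildren's generation equally among Lena and Soraya: £265,000 each.

Xander receives £530,000.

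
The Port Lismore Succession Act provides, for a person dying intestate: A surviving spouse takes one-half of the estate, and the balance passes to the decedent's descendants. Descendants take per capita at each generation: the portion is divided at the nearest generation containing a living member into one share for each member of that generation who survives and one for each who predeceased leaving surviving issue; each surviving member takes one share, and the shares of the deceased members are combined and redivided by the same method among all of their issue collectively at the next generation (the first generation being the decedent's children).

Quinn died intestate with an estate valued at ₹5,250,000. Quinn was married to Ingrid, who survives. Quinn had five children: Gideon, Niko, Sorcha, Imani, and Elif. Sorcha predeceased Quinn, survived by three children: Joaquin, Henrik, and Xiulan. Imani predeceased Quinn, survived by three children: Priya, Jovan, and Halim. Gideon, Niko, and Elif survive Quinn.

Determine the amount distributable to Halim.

Halim receives ₹175,000.

Ingrid takes one-half of ₹5,250,000 = ₹2,625,000. The remaining ₹2,625,000 passes to the descendants.
The descendants' portion (₹2,625,000) is divided at the children's generation into 5 shares of ₹525,000. Gideon, Niko, and Elif each take ₹525,000. The 2 shares of the deceased (Sorcha and Imani) are combined into a pool of ₹1,050,000.
That pool (₹1,050,000) is divided at the grandchildren's generation equally among Joaquin, Henrik, Xiulan, Priya, Jovan, and Halim: ₹175,000 each.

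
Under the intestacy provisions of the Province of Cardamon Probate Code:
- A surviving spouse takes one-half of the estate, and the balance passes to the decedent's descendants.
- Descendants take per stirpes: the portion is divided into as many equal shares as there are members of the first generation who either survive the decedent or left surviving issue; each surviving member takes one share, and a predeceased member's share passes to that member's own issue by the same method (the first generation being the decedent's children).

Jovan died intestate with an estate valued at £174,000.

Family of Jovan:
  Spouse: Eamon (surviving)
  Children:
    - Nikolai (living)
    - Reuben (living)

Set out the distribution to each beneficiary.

Eamon takes one-half of £174,000 = £87,000. The remaining £87,000 passes to the descendants.
The descendants' portion (£87,000) is divided into 2 shares of £43,500: Nikolai and Reuben each take £43,500.

Eamon: £87,000; Nikolai: £43,500; Reuben: £43,500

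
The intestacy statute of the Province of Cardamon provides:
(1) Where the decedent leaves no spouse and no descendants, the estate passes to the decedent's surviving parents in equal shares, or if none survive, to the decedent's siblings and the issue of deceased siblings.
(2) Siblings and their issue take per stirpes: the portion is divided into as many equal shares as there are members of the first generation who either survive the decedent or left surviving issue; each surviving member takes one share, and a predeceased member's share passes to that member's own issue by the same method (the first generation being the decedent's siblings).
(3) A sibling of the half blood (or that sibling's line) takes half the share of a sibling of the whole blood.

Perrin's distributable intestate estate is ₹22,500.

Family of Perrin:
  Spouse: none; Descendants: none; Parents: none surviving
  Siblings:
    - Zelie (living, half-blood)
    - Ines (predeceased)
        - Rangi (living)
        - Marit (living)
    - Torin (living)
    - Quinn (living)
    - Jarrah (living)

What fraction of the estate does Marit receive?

Marit receives 1/9 of the estate.

The entire ₹22,500 passes to the siblings and their issue.
Counting each half-blood sibling's line as half a unit, there are 9/2 units in ₹22,500, so one unit is ₹5,000. Whole-blood lines (Ines, Torin, Quinn, and Jarrah) take ₹5,000 each; half-blood lines (Zelie) take ₹2,500 each.
Ines's share (₹5,000) is divided into 2 shares of ₹2,500: Rangi and Marit each take ₹2,500.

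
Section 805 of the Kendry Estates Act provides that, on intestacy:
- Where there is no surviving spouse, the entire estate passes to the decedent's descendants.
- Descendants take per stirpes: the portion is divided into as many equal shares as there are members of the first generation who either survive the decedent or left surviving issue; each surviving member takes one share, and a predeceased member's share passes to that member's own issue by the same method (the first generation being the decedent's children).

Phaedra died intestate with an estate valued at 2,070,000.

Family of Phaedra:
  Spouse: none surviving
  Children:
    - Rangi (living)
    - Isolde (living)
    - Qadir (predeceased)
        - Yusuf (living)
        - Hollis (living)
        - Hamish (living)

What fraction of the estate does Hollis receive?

Hollis receives 1/9 of the estate.

The entire 2,070,000 passes to the descendants.
That amount (2,070,000) is divided into 3 shares of 690,000: Rangi and Isolde each take 690,000; Qadir's 690,000 share passes to Qadir's issue.
Qadir's share (690,000) is divided into 3 shares of 230,000: Yusuf, Hollis, and Hamish each take 230,000.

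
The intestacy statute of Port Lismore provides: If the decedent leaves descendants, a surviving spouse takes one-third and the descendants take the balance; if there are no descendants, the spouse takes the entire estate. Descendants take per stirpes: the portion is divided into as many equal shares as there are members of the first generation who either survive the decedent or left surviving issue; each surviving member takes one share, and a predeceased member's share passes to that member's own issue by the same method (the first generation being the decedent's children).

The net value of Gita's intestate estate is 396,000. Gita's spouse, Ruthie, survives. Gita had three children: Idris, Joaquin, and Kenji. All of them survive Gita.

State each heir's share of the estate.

Ruthie takes one-third of 396,000 = 132,000. The remaining 264,000 passes to the descendants.
The descendants' portion (264,000) is divided into 3 shares of 88,000: Idris, Joaquin, and Kenji each take 88,000.

Ruthie: 132,000; Idris: 88,000; Joaquin: 88,000; Kenji: 88,000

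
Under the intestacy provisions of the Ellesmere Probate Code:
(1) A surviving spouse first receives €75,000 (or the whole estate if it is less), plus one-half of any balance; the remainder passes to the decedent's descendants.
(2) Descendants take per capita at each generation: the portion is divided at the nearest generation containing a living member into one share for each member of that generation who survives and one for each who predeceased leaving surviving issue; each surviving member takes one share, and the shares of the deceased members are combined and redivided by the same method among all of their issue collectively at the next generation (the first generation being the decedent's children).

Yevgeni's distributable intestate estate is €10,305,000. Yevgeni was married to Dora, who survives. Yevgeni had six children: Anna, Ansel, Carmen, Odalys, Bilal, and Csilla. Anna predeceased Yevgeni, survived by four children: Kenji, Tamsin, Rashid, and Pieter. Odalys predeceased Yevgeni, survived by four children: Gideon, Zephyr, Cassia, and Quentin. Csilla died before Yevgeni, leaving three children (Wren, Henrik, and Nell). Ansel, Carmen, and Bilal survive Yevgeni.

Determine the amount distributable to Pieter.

Pieter receives €232,500.

Dora first takes €75,000, leaving a balance of €10,230,000. Dora then takes one-half of the balance (€5,115,000), for a total of €5,190,000. The remaining €5,115,000 passes to the descendants.
The descendants' portion (€5,115,000) is divided at the children's generation into 6 shares of €852,500. Ansel, Carmen, and Bilal each take €852,500. The 3 shares of the deceased (Anna, Odalys, and Csilla) are combined into a pool of €2,557,500.
That pool (€2,557,500) is divided at the grandchildren's generation equally among Kenji, Tamsin, Rashid, Pieter, Gideon, Zephyr, Cassia, Quentin, Wren, Henrik, and Nell: €232,500 each.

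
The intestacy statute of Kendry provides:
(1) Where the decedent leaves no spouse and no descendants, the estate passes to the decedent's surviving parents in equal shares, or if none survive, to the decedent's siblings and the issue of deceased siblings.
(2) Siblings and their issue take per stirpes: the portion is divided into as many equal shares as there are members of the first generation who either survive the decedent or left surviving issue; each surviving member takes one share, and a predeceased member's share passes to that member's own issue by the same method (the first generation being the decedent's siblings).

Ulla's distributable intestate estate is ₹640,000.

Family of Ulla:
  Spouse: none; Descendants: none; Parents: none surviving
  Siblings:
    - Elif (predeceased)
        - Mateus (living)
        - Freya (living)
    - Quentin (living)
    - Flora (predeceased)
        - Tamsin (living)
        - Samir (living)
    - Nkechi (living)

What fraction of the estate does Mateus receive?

The entire ₹640,000 passes to the siblings and their issue.
That amount (₹640,000) is divided into 4 shares of ₹160,000: Quentin and Nkechi each take ₹160,000; Elif's ₹160,000 share passes to Elif's issue; Flora's ₹160,000 share passes to Flora's issue.
Elif's share (₹160,000) is divided into 2 shares of ₹80,000: Mateus and Freya each take ₹80,000.
Flora's share (₹160,000) is divided into 2 shares of ₹80,000: Tamsin and Samir each take ₹80,000.

Mateus receives 1/8 of the estate.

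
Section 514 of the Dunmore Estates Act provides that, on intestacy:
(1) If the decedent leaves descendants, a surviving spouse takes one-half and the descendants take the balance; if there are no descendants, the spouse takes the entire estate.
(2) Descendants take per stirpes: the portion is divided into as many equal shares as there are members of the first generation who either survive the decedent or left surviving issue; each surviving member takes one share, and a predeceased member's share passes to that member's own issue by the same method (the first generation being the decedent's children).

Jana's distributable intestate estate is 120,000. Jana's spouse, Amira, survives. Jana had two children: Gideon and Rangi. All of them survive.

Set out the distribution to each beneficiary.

Amira: 60,000; Gideon: 30,000; Rangi: 30,000

Amira takes one-half of 120,000 = 60,000. The remaining 60,000 passes to the descendants.
The descendants' portion (60,000) is divided into 2 shares of 30,000: Gideon and Rangi each take 30,000.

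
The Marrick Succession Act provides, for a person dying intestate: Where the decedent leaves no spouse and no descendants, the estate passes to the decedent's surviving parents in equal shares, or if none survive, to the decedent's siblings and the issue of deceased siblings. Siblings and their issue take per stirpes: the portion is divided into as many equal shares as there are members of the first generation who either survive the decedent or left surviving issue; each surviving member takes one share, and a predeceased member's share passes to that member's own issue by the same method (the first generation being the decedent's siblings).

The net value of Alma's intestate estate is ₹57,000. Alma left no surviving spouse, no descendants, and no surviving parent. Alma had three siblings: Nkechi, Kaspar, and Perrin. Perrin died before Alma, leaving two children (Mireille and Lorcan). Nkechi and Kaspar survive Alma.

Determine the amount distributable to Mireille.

Mireille receives ₹9,500.

The entire ₹57,000 passes to the siblings and their issue.
That amount (₹57,000) is divided into 3 shares of ₹19,000: Nkechi and Kaspar each take ₹19,000; Perrin's ₹19,000 share passes to Perrin's issue.
Perrin's share (₹19,000) is divided into 2 shares of ₹9,500: Mireille and Lorcan each take ₹9,500.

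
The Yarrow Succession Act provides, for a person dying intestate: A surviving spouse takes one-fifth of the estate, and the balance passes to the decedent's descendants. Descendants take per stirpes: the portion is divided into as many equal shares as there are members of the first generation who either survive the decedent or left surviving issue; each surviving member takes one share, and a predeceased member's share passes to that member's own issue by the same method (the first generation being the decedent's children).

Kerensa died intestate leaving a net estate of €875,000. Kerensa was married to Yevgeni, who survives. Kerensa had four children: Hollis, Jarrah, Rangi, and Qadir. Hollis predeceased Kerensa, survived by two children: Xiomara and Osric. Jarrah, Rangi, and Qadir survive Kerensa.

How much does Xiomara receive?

Xiomara receives €87,500.

Yevgeni takes one-fifth of €875,000 = €175,000. The remaining €700,000 passes to the descendants.
The descendants' portion (€700,000) is divided into 4 shares of €175,000: Jarrah, Rangi, and Qadir each take €175,000; Hollis's €175,000 share passes to Hollis's issue.
Hollis's share (€175,000) is divided into 2 shares of €87,500: Xiomara and Osric each take €87,500.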